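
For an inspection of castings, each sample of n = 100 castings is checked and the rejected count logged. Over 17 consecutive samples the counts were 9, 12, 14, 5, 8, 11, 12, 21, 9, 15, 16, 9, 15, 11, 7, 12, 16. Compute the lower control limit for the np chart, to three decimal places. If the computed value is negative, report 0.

2.175

p̄ = Σdᵢ / (k·n) = 202 / (17 × 100) = 0.11882
LCL = np̄ − 3·√(np̄(1−p̄)) = 11.8824 − 3 × 3.2358 = 2.1749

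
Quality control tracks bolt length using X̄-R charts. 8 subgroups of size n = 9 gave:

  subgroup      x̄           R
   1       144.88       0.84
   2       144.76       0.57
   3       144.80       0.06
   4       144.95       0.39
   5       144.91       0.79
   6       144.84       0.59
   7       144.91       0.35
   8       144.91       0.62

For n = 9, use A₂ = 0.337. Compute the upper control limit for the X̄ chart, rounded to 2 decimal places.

145.05

X̄̄ = (144.88 + 144.76 + 144.80 + 144.95 + 144.91 + 144.84 + 144.91 + 144.91) / 8 = 1158.9600 / 8 = 144.8700
R̄ = (0.84 + 0.57 + 0.06 + 0.39 + 0.79 + 0.59 + 0.35 + 0.62) / 8 = 4.2100 / 8 = 0.5262
UCL = X̄̄ + A₂·R̄ = 144.8700 + 0.337 × 0.5262 = 145.0473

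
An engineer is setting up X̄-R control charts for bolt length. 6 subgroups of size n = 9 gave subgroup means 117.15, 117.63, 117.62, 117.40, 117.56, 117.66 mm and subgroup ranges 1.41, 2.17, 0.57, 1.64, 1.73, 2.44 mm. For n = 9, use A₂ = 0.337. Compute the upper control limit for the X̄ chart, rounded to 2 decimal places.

118.06

X̄̄ = (117.15 + 117.63 + 117.62 + 117.40 + 117.56 + 117.66) / 6 = 705.0200 / 6 = 117.5033
R̄ = (1.41 + 2.17 + 0.57 + 1.64 + 1.73 + 2.44) / 6 = 9.9600 / 6 = 1.6600
UCL = X̄̄ + A₂·R̄ = 117.5033 + 0.337 × 1.6600 = 118.0628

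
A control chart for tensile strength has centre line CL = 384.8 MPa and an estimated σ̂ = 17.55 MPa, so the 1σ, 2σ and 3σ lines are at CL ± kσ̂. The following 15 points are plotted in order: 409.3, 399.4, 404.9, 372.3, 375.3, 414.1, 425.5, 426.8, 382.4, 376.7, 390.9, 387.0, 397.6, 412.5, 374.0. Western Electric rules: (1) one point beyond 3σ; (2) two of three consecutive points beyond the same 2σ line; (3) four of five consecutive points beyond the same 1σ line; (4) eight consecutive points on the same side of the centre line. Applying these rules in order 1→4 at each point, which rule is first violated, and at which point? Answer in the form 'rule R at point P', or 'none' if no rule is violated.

rule 2 at point 8

Zone of each point (C = within 1σ̂, B = 1σ̂–2σ̂, A = 2σ̂–3σ̂, * = beyond 3σ̂; sign = side of CL): 1:+B, 2:+C, 3:+B, 4:-C, 5:-C, 6:+B, 7:+A, 8:+A, 9:-C, 10:-C, 11:+C, 12:+C, 13:+C, 14:+B, 15:-C
Rule 2 (two of three consecutive points beyond the same 2σ limit) is satisfied at point 8.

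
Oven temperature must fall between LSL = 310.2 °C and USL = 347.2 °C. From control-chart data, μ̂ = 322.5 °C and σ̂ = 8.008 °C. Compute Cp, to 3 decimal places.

0.770

Cp = (USL − LSL) / (6σ̂) = (347.2 − 310.2) / (6 × 8.008) = 37.0000 / 48.0480 = 0.7701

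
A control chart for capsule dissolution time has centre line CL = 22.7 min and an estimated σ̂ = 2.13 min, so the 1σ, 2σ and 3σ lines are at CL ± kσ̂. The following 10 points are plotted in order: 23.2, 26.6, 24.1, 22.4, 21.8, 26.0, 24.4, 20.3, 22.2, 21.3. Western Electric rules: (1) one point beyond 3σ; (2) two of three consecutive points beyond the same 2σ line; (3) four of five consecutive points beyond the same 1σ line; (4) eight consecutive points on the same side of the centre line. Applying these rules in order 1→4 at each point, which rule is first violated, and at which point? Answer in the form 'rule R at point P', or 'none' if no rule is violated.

none

Zone of each point (C = within 1σ̂, B = 1σ̂–2σ̂, A = 2σ̂–3σ̂, * = beyond 3σ̂; sign = side of CL): 1:+C, 2:+B, 3:+C, 4:-C, 5:-C, 6:+B, 7:+C, 8:-B, 9:-C, 10:-C
No rule fires across all 10 points.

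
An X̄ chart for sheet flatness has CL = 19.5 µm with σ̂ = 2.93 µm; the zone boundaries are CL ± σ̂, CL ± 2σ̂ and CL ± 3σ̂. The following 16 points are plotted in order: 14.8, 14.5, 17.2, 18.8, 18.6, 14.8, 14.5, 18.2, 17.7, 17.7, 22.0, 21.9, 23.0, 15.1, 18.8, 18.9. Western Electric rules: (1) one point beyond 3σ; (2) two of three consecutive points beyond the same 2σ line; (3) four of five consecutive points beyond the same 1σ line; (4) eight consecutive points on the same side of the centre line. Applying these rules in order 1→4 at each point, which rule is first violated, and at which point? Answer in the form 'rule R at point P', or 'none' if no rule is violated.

Zone of each point (C = within 1σ̂, B = 1σ̂–2σ̂, A = 2σ̂–3σ̂, * = beyond 3σ̂; sign = side of CL): 1:-B, 2:-B, 3:-C, 4:-C, 5:-C, 6:-B, 7:-B, 8:-C, 9:-C, 10:-C, 11:+C, 12:+C, 13:+B, 14:-B, 15:-C, 16:-C
Rule 4 (eight consecutive points on the same side of the centre line) is satisfied at point 8.

rule 4 at point 8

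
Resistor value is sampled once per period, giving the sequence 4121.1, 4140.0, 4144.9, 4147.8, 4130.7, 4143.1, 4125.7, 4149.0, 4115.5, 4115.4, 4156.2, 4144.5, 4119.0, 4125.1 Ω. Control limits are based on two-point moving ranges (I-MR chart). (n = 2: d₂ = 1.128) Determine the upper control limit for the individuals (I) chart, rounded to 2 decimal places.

X̄ = (4121.1 + 4140.0 + 4144.9 + 4147.8 + 4130.7 + 4143.1 + 4125.7 + 4149.0 + 4115.5 + 4115.4 + 4156.2 + 4144.5 + 4119.0 + 4125.1) / 14 = 4134.1429
Moving ranges: 18.9, 4.9, 2.9, 17.1, 12.4, 17.4, 23.3, 33.5, 0.1, 40.8, 11.7, 25.5, 6.1; M̄R̄ = 214.6000 / 13 = 16.5077
UCL = X̄ + 3·M̄R̄/d₂ = 4134.1429 + 3 × 16.5077 / 1.128 = 4178.0463

4178.05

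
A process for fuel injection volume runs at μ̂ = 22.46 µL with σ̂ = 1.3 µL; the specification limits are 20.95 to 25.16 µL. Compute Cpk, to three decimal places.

Cpu = (USL − μ̂) / (3σ̂) = (25.16 − 22.46) / (3 × 1.3) = 0.6923; Cpl = (μ̂ − LSL) / (3σ̂) = (22.46 − 20.95) / (3 × 1.3) = 0.3872; Cpk = min(Cpu, Cpl) = 0.3872

0.387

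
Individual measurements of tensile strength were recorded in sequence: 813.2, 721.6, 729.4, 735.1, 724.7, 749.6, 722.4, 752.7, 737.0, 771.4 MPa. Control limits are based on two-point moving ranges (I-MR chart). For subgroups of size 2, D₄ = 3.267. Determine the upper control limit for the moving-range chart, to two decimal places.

90.02

Moving ranges: 91.6, 7.8, 5.7, 10.4, 24.9, 27.2, 30.3, 15.7, 34.4; M̄R̄ = 248.0000 / 9 = 27.5556
UCL_MR = D₄·M̄R̄ = 3.267 × 27.5556 = 90.0240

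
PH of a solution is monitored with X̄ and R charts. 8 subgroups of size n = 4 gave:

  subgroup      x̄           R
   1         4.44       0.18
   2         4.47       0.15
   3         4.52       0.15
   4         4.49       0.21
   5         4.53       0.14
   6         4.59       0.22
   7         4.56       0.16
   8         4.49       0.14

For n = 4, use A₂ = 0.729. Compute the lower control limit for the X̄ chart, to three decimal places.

4.388

X̄̄ = (4.44 + 4.47 + 4.52 + 4.49 + 4.53 + 4.59 + 4.56 + 4.49) / 8 = 36.0900 / 8 = 4.5113
R̄ = (0.18 + 0.15 + 0.15 + 0.21 + 0.14 + 0.22 + 0.16 + 0.14) / 8 = 1.3500 / 8 = 0.1688
LCL = X̄̄ − A₂·R̄ = 4.5113 − 0.729 × 0.1688 = 4.3882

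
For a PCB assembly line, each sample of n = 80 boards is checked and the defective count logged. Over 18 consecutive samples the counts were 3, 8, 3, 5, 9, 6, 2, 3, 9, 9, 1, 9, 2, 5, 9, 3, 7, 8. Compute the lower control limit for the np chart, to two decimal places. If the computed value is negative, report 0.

p̄ = Σdᵢ / (k·n) = 101 / (18 × 80) = 0.07014
LCL = np̄ − 3·√(np̄(1−p̄)) = 5.6111 − 3 × 2.2842 = -1.2415 → 0 (negative, so LCL = 0)

0.00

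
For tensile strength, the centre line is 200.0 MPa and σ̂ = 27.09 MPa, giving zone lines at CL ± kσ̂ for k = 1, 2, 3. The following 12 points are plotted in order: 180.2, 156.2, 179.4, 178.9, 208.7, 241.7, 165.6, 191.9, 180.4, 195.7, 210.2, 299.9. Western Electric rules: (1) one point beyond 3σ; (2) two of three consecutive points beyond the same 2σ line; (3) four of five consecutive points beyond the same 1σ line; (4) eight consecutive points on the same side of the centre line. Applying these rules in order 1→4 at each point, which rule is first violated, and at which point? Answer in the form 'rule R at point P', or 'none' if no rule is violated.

rule 1 at point 12

Zone of each point (C = within 1σ̂, B = 1σ̂–2σ̂, A = 2σ̂–3σ̂, * = beyond 3σ̂; sign = side of CL): 1:-C, 2:-B, 3:-C, 4:-C, 5:+C, 6:+B, 7:-B, 8:-C, 9:-C, 10:-C, 11:+C, 12:+*
Rule 1 (one point beyond the 3σ limits) is satisfied at point 12.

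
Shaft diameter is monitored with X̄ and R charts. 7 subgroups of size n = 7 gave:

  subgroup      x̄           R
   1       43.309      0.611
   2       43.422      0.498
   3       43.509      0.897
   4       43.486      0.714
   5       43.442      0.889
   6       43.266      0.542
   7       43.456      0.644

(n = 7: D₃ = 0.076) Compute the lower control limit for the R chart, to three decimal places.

0.052

R̄ = (0.611 + 0.498 + 0.897 + 0.714 + 0.889 + 0.542 + 0.644) / 7 = 4.7950 / 7 = 0.6850
LCL_R = D₃·R̄ = 0.076 × 0.6850 = 0.0521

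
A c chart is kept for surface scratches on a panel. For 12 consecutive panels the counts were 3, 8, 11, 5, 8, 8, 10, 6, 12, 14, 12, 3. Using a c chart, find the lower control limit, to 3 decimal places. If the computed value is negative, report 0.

c̄ = (3 + 8 + 11 + 5 + 8 + 8 + 10 + 6 + 12 + 14 + 12 + 3) / 12 = 100 / 12 = 8.3333
LCL = c̄ − 3√c̄ = 8.3333 − 3 × 2.8868 = -0.3269 → 0 (cannot be negative)

0.000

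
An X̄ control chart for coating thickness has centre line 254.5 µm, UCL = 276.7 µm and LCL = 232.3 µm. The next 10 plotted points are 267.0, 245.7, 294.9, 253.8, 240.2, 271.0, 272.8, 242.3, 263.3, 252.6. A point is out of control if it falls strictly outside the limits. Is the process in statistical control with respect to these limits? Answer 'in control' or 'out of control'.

out of control

Compare each point to [232.3, 276.7]: sample 3 = 294.9 > UCL.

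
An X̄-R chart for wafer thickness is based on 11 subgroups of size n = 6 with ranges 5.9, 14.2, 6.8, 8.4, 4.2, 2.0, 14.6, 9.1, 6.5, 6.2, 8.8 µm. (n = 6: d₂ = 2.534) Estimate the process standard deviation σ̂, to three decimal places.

R̄ = (5.9 + 14.2 + 6.8 + 8.4 + 4.2 + 2.0 + 14.6 + 9.1 + 6.5 + 6.2 + 8.8) / 11 = 7.8818
σ̂ = R̄ / d₂ = 7.8818 / 2.534 = 3.1104

3.110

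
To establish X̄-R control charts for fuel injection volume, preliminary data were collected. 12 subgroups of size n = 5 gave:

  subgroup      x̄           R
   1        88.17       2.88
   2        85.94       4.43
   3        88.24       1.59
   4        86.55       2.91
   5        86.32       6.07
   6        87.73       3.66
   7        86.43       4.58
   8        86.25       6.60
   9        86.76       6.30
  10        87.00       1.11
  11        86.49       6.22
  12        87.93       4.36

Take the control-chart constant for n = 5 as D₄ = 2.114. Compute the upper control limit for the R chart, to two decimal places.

8.93

R̄ = (2.88 + 4.43 + 1.59 + 2.91 + 6.07 + 3.66 + 4.58 + 6.60 + 6.30 + 1.11 + 6.22 + 4.36) / 12 = 50.7100 / 12 = 4.2258
UCL_R = D₄·R̄ = 2.114 × 4.2258 = 8.9334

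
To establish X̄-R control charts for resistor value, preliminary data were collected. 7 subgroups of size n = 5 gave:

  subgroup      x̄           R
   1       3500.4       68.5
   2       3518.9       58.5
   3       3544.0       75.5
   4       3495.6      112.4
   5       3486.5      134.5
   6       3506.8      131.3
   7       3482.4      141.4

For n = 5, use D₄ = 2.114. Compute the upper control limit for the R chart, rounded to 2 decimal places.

218.07

R̄ = (68.5 + 58.5 + 75.5 + 112.4 + 134.5 + 131.3 + 141.4) / 7 = 722.1000 / 7 = 103.1571
UCL_R = D₄·R̄ = 2.114 × 103.1571 = 218.0742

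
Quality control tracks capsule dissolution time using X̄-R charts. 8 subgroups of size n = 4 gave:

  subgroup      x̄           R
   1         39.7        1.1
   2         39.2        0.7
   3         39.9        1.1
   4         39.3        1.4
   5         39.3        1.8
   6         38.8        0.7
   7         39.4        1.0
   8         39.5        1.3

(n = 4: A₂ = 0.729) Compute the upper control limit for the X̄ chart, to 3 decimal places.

40.217

X̄̄ = (39.7 + 39.2 + 39.9 + 39.3 + 39.3 + 38.8 + 39.4 + 39.5) / 8 = 315.1000 / 8 = 39.3875
R̄ = (1.1 + 0.7 + 1.1 + 1.4 + 1.8 + 0.7 + 1.0 + 1.3) / 8 = 9.1000 / 8 = 1.1375
UCL = X̄̄ + A₂·R̄ = 39.3875 + 0.729 × 1.1375 = 40.2167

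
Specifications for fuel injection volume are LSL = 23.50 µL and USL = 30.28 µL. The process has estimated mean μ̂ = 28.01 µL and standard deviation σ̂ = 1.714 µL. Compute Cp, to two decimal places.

0.66

Cp = (USL − LSL) / (6σ̂) = (30.28 − 23.50) / (6 × 1.714) = 6.7800 / 10.2840 = 0.6593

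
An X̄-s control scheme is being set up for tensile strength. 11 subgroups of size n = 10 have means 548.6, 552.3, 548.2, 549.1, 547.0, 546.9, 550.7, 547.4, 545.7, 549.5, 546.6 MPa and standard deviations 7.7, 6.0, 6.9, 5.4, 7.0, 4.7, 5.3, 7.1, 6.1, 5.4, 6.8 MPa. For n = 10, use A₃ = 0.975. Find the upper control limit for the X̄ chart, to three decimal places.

554.426

X̄̄ = (548.6 + 552.3 + 548.2 + 549.1 + 547.0 + 546.9 + 550.7 + 547.4 + 545.7 + 549.5 + 546.6) / 11 = 548.3636
s̄ = (7.7 + 6.0 + 6.9 + 5.4 + 7.0 + 4.7 + 5.3 + 7.1 + 6.1 + 5.4 + 6.8) / 11 = 6.2182
UCL = X̄̄ + A₃·s̄ = 548.3636 + 0.975 × 6.2182 = 554.4264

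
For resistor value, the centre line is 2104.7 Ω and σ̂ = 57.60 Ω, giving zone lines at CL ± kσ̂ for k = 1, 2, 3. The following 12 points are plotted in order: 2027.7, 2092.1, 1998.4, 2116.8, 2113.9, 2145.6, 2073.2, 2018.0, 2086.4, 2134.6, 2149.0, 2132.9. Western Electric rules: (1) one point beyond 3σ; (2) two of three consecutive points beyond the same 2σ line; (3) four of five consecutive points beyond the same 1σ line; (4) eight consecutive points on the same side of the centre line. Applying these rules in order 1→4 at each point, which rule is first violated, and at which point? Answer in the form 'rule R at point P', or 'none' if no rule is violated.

Zone of each point (C = within 1σ̂, B = 1σ̂–2σ̂, A = 2σ̂–3σ̂, * = beyond 3σ̂; sign = side of CL): 1:-B, 2:-C, 3:-B, 4:+C, 5:+C, 6:+C, 7:-C, 8:-B, 9:-C, 10:+C, 11:+C, 12:+C
No rule fires across all 12 points.

none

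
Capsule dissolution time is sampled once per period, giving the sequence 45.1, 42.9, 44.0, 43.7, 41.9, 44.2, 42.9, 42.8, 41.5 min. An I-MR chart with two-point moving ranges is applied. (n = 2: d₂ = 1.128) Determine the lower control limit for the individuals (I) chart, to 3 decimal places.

X̄ = (45.1 + 42.9 + 44.0 + 43.7 + 41.9 + 44.2 + 42.9 + 42.8 + 41.5) / 9 = 43.2222
Moving ranges: 2.2, 1.1, 0.3, 1.8, 2.3, 1.3, 0.1, 1.3; M̄R̄ = 10.4000 / 8 = 1.3000
LCL = X̄ − 3·M̄R̄/d₂ = 43.2222 − 3 × 1.3000 / 1.128 = 39.7648

39.765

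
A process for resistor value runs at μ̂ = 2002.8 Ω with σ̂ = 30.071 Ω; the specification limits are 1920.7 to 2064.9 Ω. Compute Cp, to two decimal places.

0.80

Cp = (USL − LSL) / (6σ̂) = (2064.9 − 1920.7) / (6 × 30.071) = 144.2000 / 180.4260 = 0.7992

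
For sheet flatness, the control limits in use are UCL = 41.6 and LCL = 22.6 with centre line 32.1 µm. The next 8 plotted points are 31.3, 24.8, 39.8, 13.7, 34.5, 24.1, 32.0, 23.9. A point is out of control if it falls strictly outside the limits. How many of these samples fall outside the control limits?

Compare each point to [22.6, 41.6]: sample 4 = 13.7 < LCL.

1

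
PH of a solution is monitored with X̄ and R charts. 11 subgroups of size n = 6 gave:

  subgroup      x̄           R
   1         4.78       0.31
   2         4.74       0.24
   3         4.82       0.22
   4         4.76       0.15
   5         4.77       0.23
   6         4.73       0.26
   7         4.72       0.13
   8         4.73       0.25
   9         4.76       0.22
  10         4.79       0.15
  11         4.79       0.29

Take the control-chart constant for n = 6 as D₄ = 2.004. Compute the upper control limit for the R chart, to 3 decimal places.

0.446

R̄ = (0.31 + 0.24 + 0.22 + 0.15 + 0.23 + 0.26 + 0.13 + 0.25 + 0.22 + 0.15 + 0.29) / 11 = 2.4500 / 11 = 0.2227
UCL_R = D₄·R̄ = 2.004 × 0.2227 = 0.4463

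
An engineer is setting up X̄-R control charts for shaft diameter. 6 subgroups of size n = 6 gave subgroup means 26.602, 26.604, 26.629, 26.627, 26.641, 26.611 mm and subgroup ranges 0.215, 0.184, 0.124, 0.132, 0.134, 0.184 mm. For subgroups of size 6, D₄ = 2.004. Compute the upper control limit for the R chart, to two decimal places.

0.32

R̄ = (0.215 + 0.184 + 0.124 + 0.132 + 0.134 + 0.184) / 6 = 0.9730 / 6 = 0.1622
UCL_R = D₄·R̄ = 2.004 × 0.1622 = 0.3250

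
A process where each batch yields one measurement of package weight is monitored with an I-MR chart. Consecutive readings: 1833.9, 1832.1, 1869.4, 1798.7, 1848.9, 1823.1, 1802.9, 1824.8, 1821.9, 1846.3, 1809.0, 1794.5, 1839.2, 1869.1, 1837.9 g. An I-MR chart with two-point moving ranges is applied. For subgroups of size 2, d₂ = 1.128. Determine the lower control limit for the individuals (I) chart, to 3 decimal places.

X̄ = (1833.9 + 1832.1 + 1869.4 + 1798.7 + 1848.9 + 1823.1 + 1802.9 + 1824.8 + 1821.9 + 1846.3 + 1809.0 + 1794.5 + 1839.2 + 1869.1 + 1837.9) / 15 = 1830.1133
Moving ranges: 1.8, 37.3, 70.7, 50.2, 25.8, 20.2, 21.9, 2.9, 24.4, 37.3, 14.5, 44.7, 29.9, 31.2; M̄R̄ = 412.8000 / 14 = 29.4857
LCL = X̄ − 3·M̄R̄/d₂ = 1830.1133 − 3 × 29.4857 / 1.128 = 1751.6939

1751.694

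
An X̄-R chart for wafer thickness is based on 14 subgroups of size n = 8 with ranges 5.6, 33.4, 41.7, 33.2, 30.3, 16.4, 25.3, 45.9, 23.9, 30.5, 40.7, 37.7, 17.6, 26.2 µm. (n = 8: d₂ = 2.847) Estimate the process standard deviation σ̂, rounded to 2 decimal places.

R̄ = (5.6 + 33.4 + 41.7 + 33.2 + 30.3 + 16.4 + 25.3 + 45.9 + 23.9 + 30.5 + 40.7 + 37.7 + 17.6 + 26.2) / 14 = 29.1714
σ̂ = R̄ / d₂ = 29.1714 / 2.847 = 10.2464

10.25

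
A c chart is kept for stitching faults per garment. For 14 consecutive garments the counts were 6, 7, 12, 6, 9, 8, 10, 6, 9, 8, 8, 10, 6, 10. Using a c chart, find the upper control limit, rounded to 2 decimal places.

16.81

c̄ = (6 + 7 + 12 + 6 + 9 + 8 + 10 + 6 + 9 + 8 + 8 + 10 + 6 + 10) / 14 = 115 / 14 = 8.2143
UCL = c̄ + 3√c̄ = 8.2143 + 3 × √8.2143 = 8.2143 + 3 × 2.8661 = 16.8125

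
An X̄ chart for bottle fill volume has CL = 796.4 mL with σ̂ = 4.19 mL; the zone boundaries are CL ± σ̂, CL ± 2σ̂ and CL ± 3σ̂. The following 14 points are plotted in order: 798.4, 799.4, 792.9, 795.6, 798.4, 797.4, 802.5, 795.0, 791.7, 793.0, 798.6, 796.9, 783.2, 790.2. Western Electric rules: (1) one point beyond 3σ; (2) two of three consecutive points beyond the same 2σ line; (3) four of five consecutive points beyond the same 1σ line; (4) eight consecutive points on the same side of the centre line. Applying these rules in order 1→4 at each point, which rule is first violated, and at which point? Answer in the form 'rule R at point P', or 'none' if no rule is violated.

rule 1 at point 13

Zone of each point (C = within 1σ̂, B = 1σ̂–2σ̂, A = 2σ̂–3σ̂, * = beyond 3σ̂; sign = side of CL): 1:+C, 2:+C, 3:-C, 4:-C, 5:+C, 6:+C, 7:+B, 8:-C, 9:-B, 10:-C, 11:+C, 12:+C, 13:-*, 14:-B
Rule 1 (one point beyond the 3σ limits) is satisfied at point 13.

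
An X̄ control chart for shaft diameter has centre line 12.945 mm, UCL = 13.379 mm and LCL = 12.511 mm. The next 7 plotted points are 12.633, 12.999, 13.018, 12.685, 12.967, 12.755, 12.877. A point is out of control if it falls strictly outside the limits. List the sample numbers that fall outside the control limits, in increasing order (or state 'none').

none

All 7 points lie within [12.511, 13.379].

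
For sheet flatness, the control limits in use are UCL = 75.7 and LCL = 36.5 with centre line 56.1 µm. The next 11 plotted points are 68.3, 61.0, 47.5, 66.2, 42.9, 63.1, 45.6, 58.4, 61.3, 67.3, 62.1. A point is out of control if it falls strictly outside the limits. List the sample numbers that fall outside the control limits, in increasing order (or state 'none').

All 11 points lie within [36.5, 75.7].

none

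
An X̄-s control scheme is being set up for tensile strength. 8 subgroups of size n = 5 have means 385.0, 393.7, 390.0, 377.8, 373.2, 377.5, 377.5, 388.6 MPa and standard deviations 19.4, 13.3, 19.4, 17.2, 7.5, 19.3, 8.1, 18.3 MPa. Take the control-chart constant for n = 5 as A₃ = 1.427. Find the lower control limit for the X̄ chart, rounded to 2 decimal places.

361.06

X̄̄ = (385.0 + 393.7 + 390.0 + 377.8 + 373.2 + 377.5 + 377.5 + 388.6) / 8 = 382.9125
s̄ = (19.4 + 13.3 + 19.4 + 17.2 + 7.5 + 19.3 + 8.1 + 18.3) / 8 = 15.3125
LCL = X̄̄ − A₃·s̄ = 382.9125 − 1.427 × 15.3125 = 361.0616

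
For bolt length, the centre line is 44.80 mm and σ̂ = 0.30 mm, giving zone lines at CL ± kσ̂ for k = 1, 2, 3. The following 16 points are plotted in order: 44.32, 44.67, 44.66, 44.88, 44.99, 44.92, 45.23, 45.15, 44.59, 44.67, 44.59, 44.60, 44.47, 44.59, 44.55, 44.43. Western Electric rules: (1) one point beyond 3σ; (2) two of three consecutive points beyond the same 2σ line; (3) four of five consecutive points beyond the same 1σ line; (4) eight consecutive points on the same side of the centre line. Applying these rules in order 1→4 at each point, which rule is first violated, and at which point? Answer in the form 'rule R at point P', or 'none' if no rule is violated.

Zone of each point (C = within 1σ̂, B = 1σ̂–2σ̂, A = 2σ̂–3σ̂, * = beyond 3σ̂; sign = side of CL): 1:-B, 2:-C, 3:-C, 4:+C, 5:+C, 6:+C, 7:+B, 8:+B, 9:-C, 10:-C, 11:-C, 12:-C, 13:-B, 14:-C, 15:-C, 16:-B
Rule 4 (eight consecutive points on the same side of the centre line) is satisfied at point 16.

rule 4 at point 16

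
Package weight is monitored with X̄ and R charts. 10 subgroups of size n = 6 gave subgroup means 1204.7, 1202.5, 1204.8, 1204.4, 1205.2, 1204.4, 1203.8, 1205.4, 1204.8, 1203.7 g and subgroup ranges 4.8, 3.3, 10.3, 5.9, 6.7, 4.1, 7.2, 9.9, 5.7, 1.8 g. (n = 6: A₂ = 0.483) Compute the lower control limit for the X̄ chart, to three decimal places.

1201.486

X̄̄ = (1204.7 + 1202.5 + 1204.8 + 1204.4 + 1205.2 + 1204.4 + 1203.8 + 1205.4 + 1204.8 + 1203.7) / 10 = 12043.7000 / 10 = 1204.3700
R̄ = (4.8 + 3.3 + 10.3 + 5.9 + 6.7 + 4.1 + 7.2 + 9.9 + 5.7 + 1.8) / 10 = 59.7000 / 10 = 5.9700
LCL = X̄̄ − A₂·R̄ = 1204.3700 − 0.483 × 5.9700 = 1201.4865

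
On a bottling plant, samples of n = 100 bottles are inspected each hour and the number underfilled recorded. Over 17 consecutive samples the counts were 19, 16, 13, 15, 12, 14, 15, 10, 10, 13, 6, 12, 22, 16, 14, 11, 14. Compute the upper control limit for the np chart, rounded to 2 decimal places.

p̄ = Σdᵢ / (k·n) = 232 / (17 × 100) = 0.13647
UCL = np̄ + 3·√(np̄(1−p̄)) = 13.6471 + 3 × √(13.6471×0.86353) = 13.6471 + 3 × 3.4329 = 23.9457

23.95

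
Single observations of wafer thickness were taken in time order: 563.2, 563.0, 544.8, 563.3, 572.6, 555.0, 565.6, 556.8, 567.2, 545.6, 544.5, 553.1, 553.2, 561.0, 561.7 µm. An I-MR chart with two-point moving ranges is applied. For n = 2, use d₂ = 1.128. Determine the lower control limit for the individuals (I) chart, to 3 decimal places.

X̄ = (563.2 + 563.0 + 544.8 + 563.3 + 572.6 + 555.0 + 565.6 + 556.8 + 567.2 + 545.6 + 544.5 + 553.1 + 553.2 + 561.0 + 561.7) / 15 = 558.0400
Moving ranges: 0.2, 18.2, 18.5, 9.3, 17.6, 10.6, 8.8, 10.4, 21.6, 1.1, 8.6, 0.1, 7.8, 0.7; M̄R̄ = 133.5000 / 14 = 9.5357
LCL = X̄ − 3·M̄R̄/d₂ = 558.0400 − 3 × 9.5357 / 1.128 = 532.6791

532.679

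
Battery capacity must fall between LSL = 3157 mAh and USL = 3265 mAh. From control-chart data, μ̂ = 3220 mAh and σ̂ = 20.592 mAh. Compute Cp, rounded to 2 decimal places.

0.87

Cp = (USL − LSL) / (6σ̂) = (3265 − 3157) / (6 × 20.592) = 108.0000 / 123.5520 = 0.8741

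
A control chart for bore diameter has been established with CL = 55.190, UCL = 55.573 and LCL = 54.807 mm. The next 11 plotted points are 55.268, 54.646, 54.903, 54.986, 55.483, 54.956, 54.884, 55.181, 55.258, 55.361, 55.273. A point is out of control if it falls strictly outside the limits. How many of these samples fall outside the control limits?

Compare each point to [54.807, 55.573]: sample 2 = 54.646 < LCL.

1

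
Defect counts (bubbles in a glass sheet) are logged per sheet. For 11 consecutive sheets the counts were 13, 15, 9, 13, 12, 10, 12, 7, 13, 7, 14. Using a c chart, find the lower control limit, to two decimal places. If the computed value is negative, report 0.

1.25

c̄ = (13 + 15 + 9 + 13 + 12 + 10 + 12 + 7 + 13 + 7 + 14) / 11 = 125 / 11 = 11.3636
LCL = c̄ − 3√c̄ = 11.3636 − 3 × 3.3710 = 1.2506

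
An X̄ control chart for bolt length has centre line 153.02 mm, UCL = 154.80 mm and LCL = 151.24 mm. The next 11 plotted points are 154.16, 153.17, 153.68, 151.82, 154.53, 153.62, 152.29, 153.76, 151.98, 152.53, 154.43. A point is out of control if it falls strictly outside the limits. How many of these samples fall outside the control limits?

0

All 11 points lie within [151.24, 154.80].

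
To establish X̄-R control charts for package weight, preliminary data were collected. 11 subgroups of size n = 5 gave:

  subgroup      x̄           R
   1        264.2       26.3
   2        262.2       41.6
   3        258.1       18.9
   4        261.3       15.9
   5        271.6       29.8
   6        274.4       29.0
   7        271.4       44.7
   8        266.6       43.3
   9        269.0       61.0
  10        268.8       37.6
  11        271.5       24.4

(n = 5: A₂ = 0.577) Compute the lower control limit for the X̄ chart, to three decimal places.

247.652

X̄̄ = (264.2 + 262.2 + 258.1 + 261.3 + 271.6 + 274.4 + 271.4 + 266.6 + 269.0 + 268.8 + 271.5) / 11 = 2939.1000 / 11 = 267.1909
R̄ = (26.3 + 41.6 + 18.9 + 15.9 + 29.8 + 29.0 + 44.7 + 43.3 + 61.0 + 37.6 + 24.4) / 11 = 372.5000 / 11 = 33.8636
LCL = X̄̄ − A₂·R̄ = 267.1909 − 0.577 × 33.8636 = 247.6516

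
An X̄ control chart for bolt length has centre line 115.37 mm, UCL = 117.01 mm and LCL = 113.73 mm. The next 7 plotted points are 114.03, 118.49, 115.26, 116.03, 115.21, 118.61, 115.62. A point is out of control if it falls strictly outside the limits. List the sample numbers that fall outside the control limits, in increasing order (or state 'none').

2, 6

Compare each point to [113.73, 117.01]: sample 2 = 118.49 > UCL; sample 6 = 118.61 > UCL.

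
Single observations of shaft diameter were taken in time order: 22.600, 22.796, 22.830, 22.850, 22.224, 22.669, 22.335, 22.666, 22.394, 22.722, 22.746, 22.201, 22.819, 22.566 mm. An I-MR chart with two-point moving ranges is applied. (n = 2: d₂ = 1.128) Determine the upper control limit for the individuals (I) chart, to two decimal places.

23.42

X̄ = (22.600 + 22.796 + 22.830 + 22.850 + 22.224 + 22.669 + 22.335 + 22.666 + 22.394 + 22.722 + 22.746 + 22.201 + 22.819 + 22.566) / 14 = 22.6013
Moving ranges: 0.196, 0.034, 0.020, 0.626, 0.445, 0.334, 0.331, 0.272, 0.328, 0.024, 0.545, 0.618, 0.253; M̄R̄ = 4.0260 / 13 = 0.3097
UCL = X̄ + 3·M̄R̄/d₂ = 22.6013 + 3 × 0.3097 / 1.128 = 23.4249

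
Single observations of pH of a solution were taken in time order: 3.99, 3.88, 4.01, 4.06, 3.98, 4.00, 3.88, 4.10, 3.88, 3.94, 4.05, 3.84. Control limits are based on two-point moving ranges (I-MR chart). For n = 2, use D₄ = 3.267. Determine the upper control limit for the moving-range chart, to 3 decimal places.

0.395

Moving ranges: 0.11, 0.13, 0.05, 0.08, 0.02, 0.12, 0.22, 0.22, 0.06, 0.11, 0.21; M̄R̄ = 1.3300 / 11 = 0.1209
UCL_MR = D₄·M̄R̄ = 3.267 × 0.1209 = 0.3950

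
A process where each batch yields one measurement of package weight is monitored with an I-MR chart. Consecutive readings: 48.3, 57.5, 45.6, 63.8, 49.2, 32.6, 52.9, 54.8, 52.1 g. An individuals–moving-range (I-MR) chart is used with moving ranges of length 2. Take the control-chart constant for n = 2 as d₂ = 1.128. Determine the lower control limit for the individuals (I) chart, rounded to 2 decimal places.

X̄ = (48.3 + 57.5 + 45.6 + 63.8 + 49.2 + 32.6 + 52.9 + 54.8 + 52.1) / 9 = 50.7556
Moving ranges: 9.2, 11.9, 18.2, 14.6, 16.6, 20.3, 1.9, 2.7; M̄R̄ = 95.4000 / 8 = 11.9250
LCL = X̄ − 3·M̄R̄/d₂ = 50.7556 − 3 × 11.9250 / 1.128 = 19.0401

19.04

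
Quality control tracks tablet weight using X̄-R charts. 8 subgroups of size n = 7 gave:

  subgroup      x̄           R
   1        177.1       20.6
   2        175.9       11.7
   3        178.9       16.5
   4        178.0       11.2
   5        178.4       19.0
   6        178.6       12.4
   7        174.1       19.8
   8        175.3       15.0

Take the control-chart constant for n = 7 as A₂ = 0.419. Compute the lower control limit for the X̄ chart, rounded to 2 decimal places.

170.43

X̄̄ = (177.1 + 175.9 + 178.9 + 178.0 + 178.4 + 178.6 + 174.1 + 175.3) / 8 = 1416.3000 / 8 = 177.0375
R̄ = (20.6 + 11.7 + 16.5 + 11.2 + 19.0 + 12.4 + 19.8 + 15.0) / 8 = 126.2000 / 8 = 15.7750
LCL = X̄̄ − A₂·R̄ = 177.0375 − 0.419 × 15.7750 = 170.4278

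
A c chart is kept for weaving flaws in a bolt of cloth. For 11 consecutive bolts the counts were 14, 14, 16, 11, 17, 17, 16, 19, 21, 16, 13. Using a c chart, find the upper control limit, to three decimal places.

27.750

c̄ = (14 + 14 + 16 + 11 + 17 + 17 + 16 + 19 + 21 + 16 + 13) / 11 = 174 / 11 = 15.8182
UCL = c̄ + 3√c̄ = 15.8182 + 3 × √15.8182 = 15.8182 + 3 × 3.9772 = 27.7498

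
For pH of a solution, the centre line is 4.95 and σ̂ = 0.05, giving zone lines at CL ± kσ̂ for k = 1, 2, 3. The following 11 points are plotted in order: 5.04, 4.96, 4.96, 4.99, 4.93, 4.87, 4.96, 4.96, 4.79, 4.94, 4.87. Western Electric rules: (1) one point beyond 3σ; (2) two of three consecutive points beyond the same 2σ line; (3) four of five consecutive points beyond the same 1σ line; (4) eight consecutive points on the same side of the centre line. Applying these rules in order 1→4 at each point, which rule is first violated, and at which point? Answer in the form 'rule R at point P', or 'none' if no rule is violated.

rule 1 at point 9

Zone of each point (C = within 1σ̂, B = 1σ̂–2σ̂, A = 2σ̂–3σ̂, * = beyond 3σ̂; sign = side of CL): 1:+B, 2:+C, 3:+C, 4:+C, 5:-C, 6:-B, 7:+C, 8:+C, 9:-*, 10:-C, 11:-B
Rule 1 (one point beyond the 3σ limits) is satisfied at point 9.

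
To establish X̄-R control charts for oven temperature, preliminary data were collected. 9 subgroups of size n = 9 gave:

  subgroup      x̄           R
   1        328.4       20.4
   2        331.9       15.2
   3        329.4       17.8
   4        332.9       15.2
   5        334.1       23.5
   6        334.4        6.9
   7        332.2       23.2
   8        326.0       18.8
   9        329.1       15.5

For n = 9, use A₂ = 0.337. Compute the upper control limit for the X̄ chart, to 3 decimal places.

X̄̄ = (328.4 + 331.9 + 329.4 + 332.9 + 334.1 + 334.4 + 332.2 + 326.0 + 329.1) / 9 = 2978.4000 / 9 = 330.9333
R̄ = (20.4 + 15.2 + 17.8 + 15.2 + 23.5 + 6.9 + 23.2 + 18.8 + 15.5) / 9 = 156.5000 / 9 = 17.3889
UCL = X̄̄ + A₂·R̄ = 330.9333 + 0.337 × 17.3889 = 336.7934

336.793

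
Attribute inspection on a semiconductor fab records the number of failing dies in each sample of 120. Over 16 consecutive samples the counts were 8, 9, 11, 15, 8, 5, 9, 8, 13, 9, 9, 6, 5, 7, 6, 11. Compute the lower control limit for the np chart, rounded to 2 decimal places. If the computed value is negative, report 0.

0.17

p̄ = Σdᵢ / (k·n) = 139 / (16 × 120) = 0.07240
LCL = np̄ − 3·√(np̄(1−p̄)) = 8.6875 − 3 × 2.8388 = 0.1712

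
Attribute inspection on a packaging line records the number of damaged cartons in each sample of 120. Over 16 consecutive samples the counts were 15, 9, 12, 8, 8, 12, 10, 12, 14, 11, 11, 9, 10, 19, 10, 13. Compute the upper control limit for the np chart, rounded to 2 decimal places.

p̄ = Σdᵢ / (k·n) = 183 / (16 × 120) = 0.09531
UCL = np̄ + 3·√(np̄(1−p̄)) = 11.4375 + 3 × √(11.4375×0.90469) = 11.4375 + 3 × 3.2167 = 21.0877

21.09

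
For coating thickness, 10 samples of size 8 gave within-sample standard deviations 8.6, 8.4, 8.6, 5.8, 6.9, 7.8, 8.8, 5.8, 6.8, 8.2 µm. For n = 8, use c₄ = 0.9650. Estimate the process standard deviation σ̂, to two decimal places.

7.84

s̄ = (8.6 + 8.4 + 8.6 + 5.8 + 6.9 + 7.8 + 8.8 + 5.8 + 6.8 + 8.2) / 10 = 7.5700
σ̂ = s̄ / c₄ = 7.5700 / 0.9650 = 7.8446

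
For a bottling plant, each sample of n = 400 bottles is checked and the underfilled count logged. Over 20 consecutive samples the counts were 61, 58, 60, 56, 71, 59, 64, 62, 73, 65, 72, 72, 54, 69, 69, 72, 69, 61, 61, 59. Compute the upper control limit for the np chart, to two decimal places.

86.39

p̄ = Σdᵢ / (k·n) = 1287 / (20 × 400) = 0.16087
UCL = np̄ + 3·√(np̄(1−p̄)) = 64.3500 + 3 × √(64.3500×0.83913) = 64.3500 + 3 × 7.3483 = 86.3949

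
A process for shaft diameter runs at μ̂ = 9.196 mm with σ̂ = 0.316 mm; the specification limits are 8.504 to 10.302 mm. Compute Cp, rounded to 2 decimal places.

Cp = (USL − LSL) / (6σ̂) = (10.302 − 8.504) / (6 × 0.316) = 1.7980 / 1.8960 = 0.9483

0.95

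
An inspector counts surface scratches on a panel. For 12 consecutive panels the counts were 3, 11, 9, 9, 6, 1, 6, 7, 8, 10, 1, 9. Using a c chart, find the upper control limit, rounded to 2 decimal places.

c̄ = (3 + 11 + 9 + 9 + 6 + 1 + 6 + 7 + 8 + 10 + 1 + 9) / 12 = 80 / 12 = 6.6667
UCL = c̄ + 3√c̄ = 6.6667 + 3 × √6.6667 = 6.6667 + 3 × 2.5820 = 14.4126

14.41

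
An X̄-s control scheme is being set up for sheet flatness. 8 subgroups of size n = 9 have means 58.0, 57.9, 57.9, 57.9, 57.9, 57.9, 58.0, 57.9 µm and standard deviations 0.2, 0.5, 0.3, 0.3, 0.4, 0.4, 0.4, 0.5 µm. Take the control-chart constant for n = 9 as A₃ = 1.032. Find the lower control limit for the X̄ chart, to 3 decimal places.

X̄̄ = (58.0 + 57.9 + 57.9 + 57.9 + 57.9 + 57.9 + 58.0 + 57.9) / 8 = 57.9250
s̄ = (0.2 + 0.5 + 0.3 + 0.3 + 0.4 + 0.4 + 0.4 + 0.5) / 8 = 0.3750
LCL = X̄̄ − A₃·s̄ = 57.9250 − 1.032 × 0.3750 = 57.5380

57.538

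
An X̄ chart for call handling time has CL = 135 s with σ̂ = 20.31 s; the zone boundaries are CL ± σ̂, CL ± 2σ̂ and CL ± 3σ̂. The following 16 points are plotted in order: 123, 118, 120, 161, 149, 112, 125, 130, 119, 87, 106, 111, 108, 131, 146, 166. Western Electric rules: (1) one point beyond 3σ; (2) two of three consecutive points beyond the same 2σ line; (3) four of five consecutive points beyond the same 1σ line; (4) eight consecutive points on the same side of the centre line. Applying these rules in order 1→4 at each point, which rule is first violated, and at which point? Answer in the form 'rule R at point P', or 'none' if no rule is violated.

Zone of each point (C = within 1σ̂, B = 1σ̂–2σ̂, A = 2σ̂–3σ̂, * = beyond 3σ̂; sign = side of CL): 1:-C, 2:-C, 3:-C, 4:+B, 5:+C, 6:-B, 7:-C, 8:-C, 9:-C, 10:-A, 11:-B, 12:-B, 13:-B, 14:-C, 15:+C, 16:+B
Rule 3 (four of five consecutive points beyond the same 1σ limit) is satisfied at point 13.

rule 3 at point 13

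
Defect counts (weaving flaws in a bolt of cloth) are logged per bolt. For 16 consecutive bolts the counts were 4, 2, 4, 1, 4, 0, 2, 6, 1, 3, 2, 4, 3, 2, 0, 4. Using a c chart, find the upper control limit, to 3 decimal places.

7.486

c̄ = (4 + 2 + 4 + 1 + 4 + 0 + 2 + 6 + 1 + 3 + 2 + 4 + 3 + 2 + 0 + 4) / 16 = 42 / 16 = 2.6250
UCL = c̄ + 3√c̄ = 2.6250 + 3 × √2.6250 = 2.6250 + 3 × 1.6202 = 7.4856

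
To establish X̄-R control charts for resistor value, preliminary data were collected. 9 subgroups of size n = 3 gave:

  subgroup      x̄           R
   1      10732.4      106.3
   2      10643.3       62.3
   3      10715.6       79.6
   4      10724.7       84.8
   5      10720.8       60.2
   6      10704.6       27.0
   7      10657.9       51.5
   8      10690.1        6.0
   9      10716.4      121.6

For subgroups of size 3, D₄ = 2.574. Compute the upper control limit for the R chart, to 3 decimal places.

R̄ = (106.3 + 62.3 + 79.6 + 84.8 + 60.2 + 27.0 + 51.5 + 6.0 + 121.6) / 9 = 599.3000 / 9 = 66.5889
UCL_R = D₄·R̄ = 2.574 × 66.5889 = 171.3998

171.400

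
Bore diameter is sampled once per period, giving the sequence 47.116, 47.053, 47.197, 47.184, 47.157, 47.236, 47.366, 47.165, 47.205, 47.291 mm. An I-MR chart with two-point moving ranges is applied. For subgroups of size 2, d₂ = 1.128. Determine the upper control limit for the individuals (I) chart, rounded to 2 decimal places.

X̄ = (47.116 + 47.053 + 47.197 + 47.184 + 47.157 + 47.236 + 47.366 + 47.165 + 47.205 + 47.291) / 10 = 47.1970
Moving ranges: 0.063, 0.144, 0.013, 0.027, 0.079, 0.130, 0.201, 0.040, 0.086; M̄R̄ = 0.7830 / 9 = 0.0870
UCL = X̄ + 3·M̄R̄/d₂ = 47.1970 + 3 × 0.0870 / 1.128 = 47.4284

47.43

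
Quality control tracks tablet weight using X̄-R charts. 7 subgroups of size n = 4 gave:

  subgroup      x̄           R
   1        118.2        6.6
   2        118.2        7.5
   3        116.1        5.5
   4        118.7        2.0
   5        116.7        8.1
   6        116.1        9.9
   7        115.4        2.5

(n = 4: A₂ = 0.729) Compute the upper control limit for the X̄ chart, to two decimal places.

X̄̄ = (118.2 + 118.2 + 116.1 + 118.7 + 116.7 + 116.1 + 115.4) / 7 = 819.4000 / 7 = 117.0571
R̄ = (6.6 + 7.5 + 5.5 + 2.0 + 8.1 + 9.9 + 2.5) / 7 = 42.1000 / 7 = 6.0143
UCL = X̄̄ + A₂·R̄ = 117.0571 + 0.729 × 6.0143 = 121.4416

121.44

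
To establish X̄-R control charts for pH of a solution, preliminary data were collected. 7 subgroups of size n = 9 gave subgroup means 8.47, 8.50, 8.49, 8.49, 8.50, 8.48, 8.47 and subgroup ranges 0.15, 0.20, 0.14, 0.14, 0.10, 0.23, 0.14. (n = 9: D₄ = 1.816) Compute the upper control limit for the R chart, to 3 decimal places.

R̄ = (0.15 + 0.20 + 0.14 + 0.14 + 0.10 + 0.23 + 0.14) / 7 = 1.1000 / 7 = 0.1571
UCL_R = D₄·R̄ = 1.816 × 0.1571 = 0.2854

0.285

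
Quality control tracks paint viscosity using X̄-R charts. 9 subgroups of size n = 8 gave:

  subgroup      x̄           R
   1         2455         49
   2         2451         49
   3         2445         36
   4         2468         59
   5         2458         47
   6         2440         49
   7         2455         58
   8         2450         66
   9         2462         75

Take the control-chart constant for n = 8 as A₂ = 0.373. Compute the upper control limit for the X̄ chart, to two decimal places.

2474.00

X̄̄ = (2455 + 2451 + 2445 + 2468 + 2458 + 2440 + 2455 + 2450 + 2462) / 9 = 22084.0000 / 9 = 2453.7778
R̄ = (49 + 49 + 36 + 59 + 47 + 49 + 58 + 66 + 75) / 9 = 488.0000 / 9 = 54.2222
UCL = X̄̄ + A₂·R̄ = 2453.7778 + 0.373 × 54.2222 = 2474.0027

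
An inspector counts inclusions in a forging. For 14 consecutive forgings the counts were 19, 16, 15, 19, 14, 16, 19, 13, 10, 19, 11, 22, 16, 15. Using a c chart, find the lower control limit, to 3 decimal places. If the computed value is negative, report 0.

c̄ = (19 + 16 + 15 + 19 + 14 + 16 + 19 + 13 + 10 + 19 + 11 + 22 + 16 + 15) / 14 = 224 / 14 = 16.0000
LCL = c̄ − 3√c̄ = 16.0000 − 3 × 4.0000 = 4.0000

4.000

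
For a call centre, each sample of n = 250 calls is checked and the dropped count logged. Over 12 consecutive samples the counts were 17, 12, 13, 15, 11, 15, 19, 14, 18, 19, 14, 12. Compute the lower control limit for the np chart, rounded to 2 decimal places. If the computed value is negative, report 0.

3.68

p̄ = Σdᵢ / (k·n) = 179 / (12 × 250) = 0.05967
LCL = np̄ − 3·√(np̄(1−p̄)) = 14.9167 − 3 × 3.7452 = 3.6810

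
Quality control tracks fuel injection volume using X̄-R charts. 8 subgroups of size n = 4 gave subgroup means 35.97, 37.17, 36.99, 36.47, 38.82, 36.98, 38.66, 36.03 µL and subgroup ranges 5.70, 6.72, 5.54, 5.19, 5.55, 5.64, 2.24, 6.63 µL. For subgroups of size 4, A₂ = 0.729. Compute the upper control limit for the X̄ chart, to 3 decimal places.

X̄̄ = (35.97 + 37.17 + 36.99 + 36.47 + 38.82 + 36.98 + 38.66 + 36.03) / 8 = 297.0900 / 8 = 37.1362
R̄ = (5.70 + 6.72 + 5.54 + 5.19 + 5.55 + 5.64 + 2.24 + 6.63) / 8 = 43.2100 / 8 = 5.4013
UCL = X̄̄ + A₂·R̄ = 37.1362 + 0.729 × 5.4013 = 41.0738

41.074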